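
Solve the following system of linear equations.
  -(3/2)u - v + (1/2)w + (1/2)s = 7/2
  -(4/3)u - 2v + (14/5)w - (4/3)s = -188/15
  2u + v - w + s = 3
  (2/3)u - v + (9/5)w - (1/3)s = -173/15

Row-reduce:
R1 ← R1 / (-3/2).
R2 ← R2 + 4/3·R1.
R3 ← R3 − 2·R1.
R4 ← R4 − 2/3·R1.
R2 ← R2 / (-10/9).
R1 ← R1 − 2/3·R2.
R3 ← R3 + 1/3·R2.
R4 ← R4 + 13/9·R2.
R3 ← R3 / (-26/25).
R1 ← R1 − 27/25·R3.
R2 ← R2 + 53/25·R3.
R4 ← R4 + 26/25·R3.
Row 4 reduces to 0 = -2, a contradiction. The system is inconsistent.

no solution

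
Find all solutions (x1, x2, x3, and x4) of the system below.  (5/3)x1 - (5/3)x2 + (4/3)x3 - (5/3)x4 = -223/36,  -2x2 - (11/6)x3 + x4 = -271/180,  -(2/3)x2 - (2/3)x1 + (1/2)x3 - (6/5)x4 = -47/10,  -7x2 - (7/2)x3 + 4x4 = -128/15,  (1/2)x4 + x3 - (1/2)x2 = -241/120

Row-reduce the augmented matrix:
R1 ← R1 / (5/3).
R3 ← R3 + 2/3·R1.
R2 ← R2 / (-2).
R1 ← R1 + 1·R2.
R3 ← R3 + 4/3·R2.
R4 ← R4 + 7·R2.
R5 ← R5 + 1/2·R2.
R3 ← R3 / (203/90).
R1 ← R1 − 103/60·R3.
R2 ← R2 − 11/12·R3.
R4 ← R4 − 35/12·R3.
R5 ← R5 − 35/24·R3.
R4 ← R4 / (219/58).
R1 ← R1 − 869/2030·R4.
R2 ← R2 − 215/406·R4.
R3 ← R3 + 228/203·R4.
R5 ← R5 − 219/116·R4.
R5 reduces to 0 = 0, so the extra equation is consistent.
Reading off the reduced rows gives x1 = 6/5, x2 = 13/5, x3 = -4/3, x4 = 5/4.

x1 = 6/5, x2 = 13/5, x3 = -4/3, x4 = 5/4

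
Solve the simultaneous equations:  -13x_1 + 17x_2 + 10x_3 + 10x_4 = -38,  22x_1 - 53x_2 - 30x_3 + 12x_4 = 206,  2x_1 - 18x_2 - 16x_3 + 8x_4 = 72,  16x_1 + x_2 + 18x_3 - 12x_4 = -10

Row-reduce:
R1 ← R1 / (-13).
R2 ← R2 − 22·R1.
R3 ← R3 − 2·R1.
R4 ← R4 − 16·R1.
R2 ← R2 / (-315/13).
R1 ← R1 + 17/13·R2.
R3 ← R3 + 200/13·R2.
R4 ← R4 − 285/13·R2.
R3 ← R3 / (-388/63).
R1 ← R1 + 4/63·R3.
R2 ← R2 − 34/63·R3.
R4 ← R4 − 388/21·R3.
Rank is 3 with 4 unknowns, leaving x_4 free.

infinitely many solutions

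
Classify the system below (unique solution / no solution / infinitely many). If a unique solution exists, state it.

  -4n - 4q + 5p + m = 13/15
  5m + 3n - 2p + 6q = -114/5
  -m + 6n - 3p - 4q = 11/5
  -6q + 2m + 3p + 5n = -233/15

m = -2, n = -8/3, p = -3, q = -9/5

Row-reduce the augmented matrix:
R2 ← R2 − 5·R1.
R3 ← R3 + 1·R1.
R4 ← R4 − 2·R1.
R2 ← R2 / (23).
R1 ← R1 + 4·R2.
R3 ← R3 − 2·R2.
R4 ← R4 − 13·R2.
R3 ← R3 / (100/23).
R1 ← R1 − 7/23·R3.
R2 ← R2 + 27/23·R3.
R4 ← R4 − 190/23·R3.
R4 ← R4 / (34/5).
R1 ← R1 − 31/25·R4.
R2 ← R2 + 41/25·R4.
R3 ← R3 + 59/25·R4.
Reading off the reduced rows gives m = -2, n = -8/3, p = -3, q = -9/5.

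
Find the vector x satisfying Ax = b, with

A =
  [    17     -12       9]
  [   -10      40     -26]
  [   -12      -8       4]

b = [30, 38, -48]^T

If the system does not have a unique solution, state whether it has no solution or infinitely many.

no solution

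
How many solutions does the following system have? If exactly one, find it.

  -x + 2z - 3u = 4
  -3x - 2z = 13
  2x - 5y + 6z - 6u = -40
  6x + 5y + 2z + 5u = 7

x = -5, y = 6, z = 1, u = 1

Row-reduce the augmented matrix:
R1 ← R1 / (-1).
R2 ← R2 + 3·R1.
R3 ← R3 − 2·R1.
R4 ← R4 − 6·R1.
Swap R2 and R3.
R2 ← R2 / (-5).
R4 ← R4 − 5·R2.
R3 ← R3 / (-8).
R1 ← R1 + 2·R3.
R2 ← R2 + 2·R3.
R4 ← R4 − 24·R3.
R4 ← R4 / (2).
R1 ← R1 − 3/4·R4.
R2 ← R2 − 3/20·R4.
R3 ← R3 + 9/8·R4.
Reading off the reduced rows gives x = -5, y = 6, z = 1, u = 1.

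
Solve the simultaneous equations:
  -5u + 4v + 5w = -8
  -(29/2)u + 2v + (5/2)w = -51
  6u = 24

Row-reduce:
R1 ← R1 / (-5).
R2 ← R2 + 29/2·R1.
R3 ← R3 − 6·R1.
R2 ← R2 / (-48/5).
R1 ← R1 + 4/5·R2.
R3 ← R3 − 24/5·R2.
Row 3 reduces to 0 = 1/2, a contradiction. The system is inconsistent.

no solution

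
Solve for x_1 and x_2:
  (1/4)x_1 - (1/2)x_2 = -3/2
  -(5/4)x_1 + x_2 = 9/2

Row-reduce the augmented matrix:
R1 ← R1 / (1/4).
R2 ← R2 + 5/4·R1.
R2 ← R2 / (-3/2).
R1 ← R1 + 2·R2.
Reading off the reduced rows gives x_1 = -2, x_2 = 2.

x_1 = -2, x_2 = 2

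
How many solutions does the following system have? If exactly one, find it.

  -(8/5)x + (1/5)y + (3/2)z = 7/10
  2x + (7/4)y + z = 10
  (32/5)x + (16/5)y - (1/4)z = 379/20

infinitely many solutions

Row-reduce:
R1 ← R1 / (-8/5).
R2 ← R2 − 2·R1.
R3 ← R3 − 32/5·R1.
R2 ← R2 / (2).
R1 ← R1 + 1/8·R2.
R3 ← R3 − 4·R2.
Rank is 2 with 3 unknowns, leaving z free.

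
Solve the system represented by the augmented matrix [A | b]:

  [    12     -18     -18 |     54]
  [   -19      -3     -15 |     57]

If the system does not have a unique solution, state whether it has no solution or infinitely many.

infinitely many solutions

Row-reduce:
R1 ← R1 / (12).
R2 ← R2 + 19·R1.
R2 ← R2 / (-63/2).
R1 ← R1 + 3/2·R2.
Rank is 2 with 3 unknowns, leaving x_3 free.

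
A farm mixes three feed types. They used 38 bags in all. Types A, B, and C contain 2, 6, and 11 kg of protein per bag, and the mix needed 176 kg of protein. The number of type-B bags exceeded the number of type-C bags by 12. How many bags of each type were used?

type-A bags: 18, type-B bags: 16, type-C bags: 4

Let a = type-A bags, b = type-B bags, c = type-C bags.
  a + b + c = 38
  2a + 6b + 11c = 176
  b - c = 12
Row-reduce the augmented matrix:
R2 ← R2 − 2·R1.
R2 ← R2 / (4).
R1 ← R1 − 1·R2.
R3 ← R3 − 1·R2.
R3 ← R3 / (-13/4).
R1 ← R1 + 5/4·R3.
R2 ← R2 − 9/4·R3.
Reading off the reduced rows gives a = 18, b = 16, c = 4.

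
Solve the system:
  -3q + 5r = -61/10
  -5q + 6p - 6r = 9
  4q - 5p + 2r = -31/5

p = 2, q = 6/5, r = -1/2

Row-reduce the augmented matrix:
Swap R1 and R2.
R1 ← R1 / (6).
R3 ← R3 + 5·R1.
R2 ← R2 / (-3).
R1 ← R1 + 5/6·R2.
R3 ← R3 + 1/6·R2.
R3 ← R3 / (-59/18).
R1 ← R1 + 43/18·R3.
R2 ← R2 + 5/3·R3.
Reading off the reduced rows gives p = 2, q = 6/5, r = -1/2.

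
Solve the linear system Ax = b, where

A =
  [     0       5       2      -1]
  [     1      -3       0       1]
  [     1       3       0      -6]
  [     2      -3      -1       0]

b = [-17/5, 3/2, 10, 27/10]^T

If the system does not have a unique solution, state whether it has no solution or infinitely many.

x_1 = -1/2, x_2 = -3/2, x_3 = 4/5, x_4 = -5/2

Row-reduce the augmented matrix:
Swap R1 and R2.
R3 ← R3 − 1·R1.
R4 ← R4 − 2·R1.
R2 ← R2 / (5).
R1 ← R1 + 3·R2.
R3 ← R3 − 6·R2.
R4 ← R4 − 3·R2.
R3 ← R3 / (-12/5).
R1 ← R1 − 6/5·R3.
R2 ← R2 − 2/5·R3.
R4 ← R4 + 11/5·R3.
R4 ← R4 / (47/12).
R1 ← R1 + 5/2·R4.
R2 ← R2 + 7/6·R4.
R3 ← R3 − 29/12·R4.
Reading off the reduced rows gives x_1 = -1/2, x_2 = -3/2, x_3 = 4/5, x_4 = -5/2.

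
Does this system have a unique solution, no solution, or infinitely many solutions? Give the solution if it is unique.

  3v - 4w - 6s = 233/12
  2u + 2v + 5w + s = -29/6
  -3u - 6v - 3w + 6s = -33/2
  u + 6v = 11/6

Row-reduce the augmented matrix:
Swap R1 and R2.
R1 ← R1 / (2).
R3 ← R3 + 3·R1.
R4 ← R4 − 1·R1.
R2 ← R2 / (3).
R1 ← R1 − 1·R2.
R3 ← R3 + 3·R2.
R4 ← R4 − 5·R2.
R3 ← R3 / (1/2).
R1 ← R1 − 23/6·R3.
R2 ← R2 + 4/3·R3.
R4 ← R4 − 25/6·R3.
R4 ← R4 / (-3).
R1 ← R1 + 9·R4.
R2 ← R2 − 2·R4.
R3 ← R3 − 3·R4.
Reading off the reduced rows gives u = 1/3, v = 1/4, w = -2/3, s = -8/3.

u = 1/3, v = 1/4, w = -2/3, s = -8/3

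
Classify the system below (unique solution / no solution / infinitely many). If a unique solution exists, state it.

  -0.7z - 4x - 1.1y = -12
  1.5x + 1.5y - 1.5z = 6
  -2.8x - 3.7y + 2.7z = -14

Row-reduce the augmented matrix:
R1 ← R1 / (-4).
R2 ← R2 − 3/2·R1.
R3 ← R3 + 14/5·R1.
R2 ← R2 / (87/80).
R1 ← R1 − 11/40·R2.
R3 ← R3 + 293/100·R2.
R3 ← R3 / (-226/145).
R1 ← R1 − 18/29·R3.
R2 ← R2 + 47/29·R3.
Reading off the reduced rows gives x = 2, y = 3, z = 1.

x = 2, y = 3, z = 1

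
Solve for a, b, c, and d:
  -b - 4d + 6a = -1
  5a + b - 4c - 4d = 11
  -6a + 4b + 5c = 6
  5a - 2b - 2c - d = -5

a = -2, b = 1, c = -2, d = -3

Row-reduce the augmented matrix:
R1 ← R1 / (6).
R2 ← R2 − 5·R1.
R3 ← R3 + 6·R1.
R4 ← R4 − 5·R1.
R2 ← R2 / (11/6).
R1 ← R1 + 1/6·R2.
R3 ← R3 − 3·R2.
R4 ← R4 + 7/6·R2.
R3 ← R3 / (127/11).
R1 ← R1 + 4/11·R3.
R2 ← R2 + 24/11·R3.
R4 ← R4 + 50/11·R3.
R4 ← R4 / (97/127).
R1 ← R1 + 104/127·R4.
R2 ← R2 + 116/127·R4.
R3 ← R3 + 32/127·R4.
Reading off the reduced rows gives a = -2, b = 1, c = -2, d = -3.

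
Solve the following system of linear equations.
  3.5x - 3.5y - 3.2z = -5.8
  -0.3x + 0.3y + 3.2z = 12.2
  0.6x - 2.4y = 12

x = -4, y = -6, z = 4

Row-reduce the augmented matrix:
R1 ← R1 / (7/2).
R2 ← R2 + 3/10·R1.
R3 ← R3 − 3/5·R1.
Swap R2 and R3.
R2 ← R2 / (-9/5).
R1 ← R1 + 1·R2.
R3 ← R3 / (512/175).
R1 ← R1 + 128/105·R3.
R2 ← R2 + 32/105·R3.
Reading off the reduced rows gives x = -4, y = -6, z = 4.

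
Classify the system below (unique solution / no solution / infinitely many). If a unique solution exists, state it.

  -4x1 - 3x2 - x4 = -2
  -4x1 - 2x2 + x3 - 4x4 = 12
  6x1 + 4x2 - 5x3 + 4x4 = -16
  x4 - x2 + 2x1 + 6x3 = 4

x1 = -1, x2 = 3, x3 = 2, x4 = -3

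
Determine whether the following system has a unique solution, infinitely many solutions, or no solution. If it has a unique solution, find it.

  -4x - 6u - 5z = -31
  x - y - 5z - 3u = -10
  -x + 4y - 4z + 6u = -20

infinitely many solutions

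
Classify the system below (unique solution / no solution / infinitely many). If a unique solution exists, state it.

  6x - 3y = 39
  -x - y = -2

Row-reduce the augmented matrix:
R1 ← R1 / (6).
R2 ← R2 + 1·R1.
R2 ← R2 / (-3/2).
R1 ← R1 + 1/2·R2.
Reading off the reduced rows gives x = 5, y = -3.

x = 5, y = -3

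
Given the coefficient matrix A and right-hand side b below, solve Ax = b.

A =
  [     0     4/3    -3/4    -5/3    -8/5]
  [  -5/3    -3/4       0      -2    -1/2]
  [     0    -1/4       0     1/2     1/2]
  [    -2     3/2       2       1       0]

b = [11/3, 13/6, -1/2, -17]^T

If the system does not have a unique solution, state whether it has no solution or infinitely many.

infinitely many solutions

Row-reduce:
Swap R1 and R2.
R1 ← R1 / (-5/3).
R4 ← R4 + 2·R1.
R2 ← R2 / (4/3).
R1 ← R1 − 9/20·R2.
R3 ← R3 + 1/4·R2.
R4 ← R4 − 12/5·R2.
R3 ← R3 / (-9/64).
R1 ← R1 − 81/320·R3.
R2 ← R2 + 9/16·R3.
R4 ← R4 − 67/20·R3.
R4 ← R4 / (163/15).
R1 ← R1 − 21/10·R4.
R2 ← R2 + 2·R4.
R3 ← R3 + 4/3·R4.
Rank is 4 with 5 unknowns, leaving x_5 free.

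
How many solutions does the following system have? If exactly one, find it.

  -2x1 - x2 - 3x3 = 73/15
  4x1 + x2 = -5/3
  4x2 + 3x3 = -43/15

Row-reduce the augmented matrix:
R1 ← R1 / (-2).
R2 ← R2 − 4·R1.
R2 ← R2 / (-1).
R1 ← R1 − 1/2·R2.
R3 ← R3 − 4·R2.
R3 ← R3 / (-21).
R1 ← R1 + 3/2·R3.
R2 ← R2 − 6·R3.
Reading off the reduced rows gives x1 = -1/2, x2 = 1/3, x3 = -7/5.

x1 = -1/2, x2 = 1/3, x3 = -7/5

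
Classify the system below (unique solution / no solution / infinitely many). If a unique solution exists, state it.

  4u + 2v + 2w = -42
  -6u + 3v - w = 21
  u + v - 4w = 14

Row-reduce the augmented matrix:
R1 ← R1 / (4).
R2 ← R2 + 6·R1.
R3 ← R3 − 1·R1.
R2 ← R2 / (6).
R1 ← R1 − 1/2·R2.
R3 ← R3 − 1/2·R2.
R3 ← R3 / (-14/3).
R1 ← R1 − 1/3·R3.
R2 ← R2 − 1/3·R3.
Reading off the reduced rows gives u = -5, v = -5, w = -6.

u = -5, v = -5, w = -6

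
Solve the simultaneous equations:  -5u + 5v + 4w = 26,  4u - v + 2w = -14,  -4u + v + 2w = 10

Row-reduce the augmented matrix:
R1 ← R1 / (-5).
R2 ← R2 − 4·R1.
R3 ← R3 + 4·R1.
R2 ← R2 / (3).
R1 ← R1 + 1·R2.
R3 ← R3 + 3·R2.
R3 ← R3 / (4).
R1 ← R1 − 14/15·R3.
R2 ← R2 − 26/15·R3.
Reading off the reduced rows gives u = -2, v = 4, w = -1.

u = -2, v = 4, w = -1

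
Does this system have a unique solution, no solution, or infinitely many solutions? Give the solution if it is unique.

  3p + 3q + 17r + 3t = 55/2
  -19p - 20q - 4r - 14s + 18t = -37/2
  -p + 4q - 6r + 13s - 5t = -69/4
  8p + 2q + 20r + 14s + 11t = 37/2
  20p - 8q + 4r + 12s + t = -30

p = 0, q = 5/2, r = 1, s = -5/4, t = 1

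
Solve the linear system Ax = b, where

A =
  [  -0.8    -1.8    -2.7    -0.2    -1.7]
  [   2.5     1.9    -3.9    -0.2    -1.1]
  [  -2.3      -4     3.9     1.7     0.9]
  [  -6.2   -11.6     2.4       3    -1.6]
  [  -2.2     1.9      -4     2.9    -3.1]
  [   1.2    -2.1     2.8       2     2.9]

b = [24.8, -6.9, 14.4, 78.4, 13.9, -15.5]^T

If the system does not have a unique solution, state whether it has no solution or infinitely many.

Row-reduce the augmented matrix:
R1 ← R1 / (-4/5).
R2 ← R2 − 5/2·R1.
R3 ← R3 + 23/10·R1.
R4 ← R4 + 31/5·R1.
R5 ← R5 + 11/5·R1.
R6 ← R6 − 6/5·R1.
R2 ← R2 / (-149/40).
R1 ← R1 − 9/4·R2.
R3 ← R3 − 47/40·R2.
R4 ← R4 − 47/20·R2.
R5 ← R5 − 137/20·R2.
R6 ← R6 + 24/5·R2.
R3 ← R3 / (23157/2980).
R1 ← R1 + 1215/298·R3.
R2 ← R2 − 987/298·R3.
R4 ← R4 − 23157/1490·R3.
R5 ← R5 + 57403/2980·R3.
R6 ← R6 − 43651/2980·R3.
Swap R4 and R5.
R4 ← R4 / (802067/115785).
R1 ← R1 − 2081/2573·R4.
R2 ← R2 + 4919/7719·R4.
R3 ← R3 − 6004/23157·R4.
R6 ← R6 + 239617/231570·R4.
Swap R5 and R6.
R5 ← R5 / (3172363/2291620).
R1 ← R1 − 529805/1604134·R5.
R2 ← R2 − 56883/1604134·R5.
R3 ← R3 − 415143/802067·R5.
R4 ← R4 + 204889/1604134·R5.
R6 reduces to 0 = 0, so the extra equation is consistent.
Reading off the reduced rows gives x_1 = -4, x_2 = -5, x_3 = -2, x_4 = -2, x_5 = -4.

x_1 = -4, x_2 = -5, x_3 = -2, x_4 = -2, x_5 = -4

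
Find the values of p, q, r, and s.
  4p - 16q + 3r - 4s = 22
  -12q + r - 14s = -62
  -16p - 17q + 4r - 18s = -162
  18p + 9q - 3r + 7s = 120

p = 5, q = -2, r = -2, s = 6

Row-reduce the augmented matrix:
R1 ← R1 / (4).
R3 ← R3 + 16·R1.
R4 ← R4 − 18·R1.
R2 ← R2 / (-12).
R1 ← R1 + 4·R2.
R3 ← R3 + 81·R2.
R4 ← R4 − 81·R2.
R3 ← R3 / (37/4).
R1 ← R1 − 5/12·R3.
R2 ← R2 + 1/12·R3.
R4 ← R4 + 39/4·R3.
R4 ← R4 / (-212/37).
R1 ← R1 − 209/222·R4.
R2 ← R2 − 190/111·R4.
R3 ← R3 − 242/37·R4.
Reading off the reduced rows gives p = 5, q = -2, r = -2, s = 6.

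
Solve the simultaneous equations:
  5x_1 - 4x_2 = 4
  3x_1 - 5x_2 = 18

x_1 = -4, x_2 = -6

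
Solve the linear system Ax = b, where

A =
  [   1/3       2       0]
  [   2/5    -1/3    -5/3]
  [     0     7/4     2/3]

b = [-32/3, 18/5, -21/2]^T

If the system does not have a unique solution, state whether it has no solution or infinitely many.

x_1 = 4, x_2 = -6, x_3 = 0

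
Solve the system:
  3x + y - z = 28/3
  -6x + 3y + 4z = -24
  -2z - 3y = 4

Row-reduce the augmented matrix:
R1 ← R1 / (3).
R2 ← R2 + 6·R1.
R2 ← R2 / (5).
R1 ← R1 − 1/3·R2.
R3 ← R3 + 3·R2.
R3 ← R3 / (-4/5).
R1 ← R1 + 7/15·R3.
R2 ← R2 − 2/5·R3.
Reading off the reduced rows gives x = 3, y = -2/3, z = -1.

x = 3, y = -2/3, z = -1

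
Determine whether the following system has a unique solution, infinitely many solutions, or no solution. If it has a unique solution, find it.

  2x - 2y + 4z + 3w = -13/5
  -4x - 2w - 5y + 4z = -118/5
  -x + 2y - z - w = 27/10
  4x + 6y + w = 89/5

Row-reduce the augmented matrix:
R1 ← R1 / (2).
R2 ← R2 + 4·R1.
R3 ← R3 + 1·R1.
R4 ← R4 − 4·R1.
R2 ← R2 / (-9).
R1 ← R1 + 1·R2.
R3 ← R3 − 1·R2.
R4 ← R4 − 10·R2.
R3 ← R3 / (7/3).
R1 ← R1 − 2/3·R3.
R2 ← R2 + 4/3·R3.
R4 ← R4 − 16/3·R3.
R4 ← R4 / (-19/7).
R1 ← R1 − 11/14·R4.
R2 ← R2 − 2/21·R4.
R3 ← R3 − 17/42·R4.
Reading off the reduced rows gives x = 1, y = 2, z = -3/2, w = 9/5.

x = 1, y = 2, z = -3/2, w = 9/5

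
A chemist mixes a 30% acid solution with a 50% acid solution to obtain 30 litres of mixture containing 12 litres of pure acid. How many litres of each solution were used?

litres of solution A: 15, litres of solution B: 15

Let a = litres of solution A, b = litres of solution B.
  a + b = 30
  (3/10)a + (1/2)b = 12
From equation 1: a = 30 − b.
Substitute into equation 2 and solve: b = 15.
Then a = 15.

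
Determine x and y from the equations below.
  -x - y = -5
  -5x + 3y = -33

x = 6, y = -1

From equation 1: x = 5 − y.
Substitute into equation 2 and solve: y = -1.
Then x = 6.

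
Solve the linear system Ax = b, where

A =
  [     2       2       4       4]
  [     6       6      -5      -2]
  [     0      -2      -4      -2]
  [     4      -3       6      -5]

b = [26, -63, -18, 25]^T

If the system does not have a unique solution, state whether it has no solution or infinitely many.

Row-reduce the augmented matrix:
R1 ← R1 / (2).
R2 ← R2 − 6·R1.
R4 ← R4 − 4·R1.
Swap R2 and R3.
R2 ← R2 / (-2).
R1 ← R1 − 1·R2.
R4 ← R4 + 7·R2.
R3 ← R3 / (-17).
R2 ← R2 − 2·R3.
R4 ← R4 − 12·R3.
R4 ← R4 / (-270/17).
R1 ← R1 − 1·R4.
R2 ← R2 + 11/17·R4.
R3 ← R3 − 14/17·R4.
Reading off the reduced rows gives x_1 = 0, x_2 = -5, x_3 = 5, x_4 = 4.

x_1 = 0, x_2 = -5, x_3 = 5, x_4 = 4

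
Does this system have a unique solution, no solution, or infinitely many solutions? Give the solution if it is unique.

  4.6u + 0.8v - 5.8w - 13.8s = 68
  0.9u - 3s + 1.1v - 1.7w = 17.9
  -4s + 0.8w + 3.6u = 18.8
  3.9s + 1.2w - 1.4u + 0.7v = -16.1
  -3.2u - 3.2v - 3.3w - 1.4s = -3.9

u = 1, v = 3, w = -1, s = -4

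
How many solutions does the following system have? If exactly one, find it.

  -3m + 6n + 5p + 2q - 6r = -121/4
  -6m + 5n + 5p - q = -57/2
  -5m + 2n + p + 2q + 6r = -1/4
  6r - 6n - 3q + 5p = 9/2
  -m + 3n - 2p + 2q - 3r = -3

Row-reduce the augmented matrix:
R1 ← R1 / (-3).
R2 ← R2 + 6·R1.
R3 ← R3 + 5·R1.
R5 ← R5 + 1·R1.
R2 ← R2 / (-7).
R1 ← R1 + 2·R2.
R3 ← R3 + 8·R2.
R4 ← R4 + 6·R2.
R5 ← R5 − 1·R2.
R3 ← R3 / (-34/21).
R1 ← R1 + 5/21·R3.
R2 ← R2 − 5/7·R3.
R4 ← R4 − 65/7·R3.
R5 ← R5 + 92/21·R3.
R4 ← R4 / (449/17).
R1 ← R1 − 2/17·R4.
R2 ← R2 − 45/17·R4.
R3 ← R3 + 46/17·R4.
R5 ← R5 + 191/17·R4.
R5 ← R5 / (-771/449).
R1 ← R1 + 810/449·R5.
R2 ← R2 + 714/449·R5.
R3 ← R3 + 228/449·R5.
R4 ← R4 − 150/449·R5.
Reading off the reduced rows gives m = 1/2, n = -5/2, p = -9/4, q = 7/4, r = 1.

m = 1/2, n = -5/2, p = -9/4, q = 7/4, r = 1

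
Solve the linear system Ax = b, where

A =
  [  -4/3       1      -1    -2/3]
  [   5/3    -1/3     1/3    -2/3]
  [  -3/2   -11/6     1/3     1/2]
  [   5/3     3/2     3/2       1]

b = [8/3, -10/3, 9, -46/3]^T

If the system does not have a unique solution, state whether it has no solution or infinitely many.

x_1 = -2, x_2 = -4, x_3 = -4, x_4 = 0

Row-reduce the augmented matrix:
R1 ← R1 / (-4/3).
R2 ← R2 − 5/3·R1.
R3 ← R3 + 3/2·R1.
R4 ← R4 − 5/3·R1.
R2 ← R2 / (11/12).
R1 ← R1 + 3/4·R2.
R3 ← R3 + 71/24·R2.
R4 ← R4 − 11/4·R2.
R3 ← R3 / (-3/2).
R2 ← R2 + 1·R3.
R4 ← R4 − 3·R3.
R4 ← R4 / (-83/33).
R1 ← R1 + 8/11·R4.
R2 ← R2 − 25/33·R4.
R3 ← R3 − 79/33·R4.
Reading off the reduced rows gives x_1 = -2, x_2 = -4, x_3 = -4, x_4 = 0.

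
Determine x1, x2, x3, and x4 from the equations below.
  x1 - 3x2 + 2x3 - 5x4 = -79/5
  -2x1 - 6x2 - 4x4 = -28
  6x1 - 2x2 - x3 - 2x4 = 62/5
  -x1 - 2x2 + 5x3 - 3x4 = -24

x1 = 3, x2 = 3, x3 = -12/5, x4 = 1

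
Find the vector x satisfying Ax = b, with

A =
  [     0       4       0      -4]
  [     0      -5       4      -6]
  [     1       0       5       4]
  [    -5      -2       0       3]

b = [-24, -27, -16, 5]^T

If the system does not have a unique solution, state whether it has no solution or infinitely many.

x_1 = 2, x_2 = -3, x_3 = -6, x_4 = 3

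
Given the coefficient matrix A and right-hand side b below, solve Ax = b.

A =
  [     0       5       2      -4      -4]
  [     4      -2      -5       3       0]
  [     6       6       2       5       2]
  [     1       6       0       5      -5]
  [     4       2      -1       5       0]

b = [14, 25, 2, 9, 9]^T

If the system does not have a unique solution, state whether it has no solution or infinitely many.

Row-reduce the augmented matrix:
Swap R1 and R2.
R1 ← R1 / (4).
R3 ← R3 − 6·R1.
R4 ← R4 − 1·R1.
R5 ← R5 − 4·R1.
R2 ← R2 / (5).
R1 ← R1 + 1/2·R2.
R3 ← R3 − 9·R2.
R4 ← R4 − 13/2·R2.
R5 ← R5 − 4·R2.
R3 ← R3 / (59/10).
R1 ← R1 + 21/20·R3.
R2 ← R2 − 2/5·R3.
R4 ← R4 + 27/20·R3.
R5 ← R5 − 12/5·R3.
R4 ← R4 / (1323/118).
R1 ← R1 − 203/118·R4.
R2 ← R2 + 78/59·R4.
R3 ← R3 − 77/59·R4.
R5 ← R5 − 122/59·R4.
R5 ← R5 / (-1280/1323).
R1 ← R1 − 167/189·R5.
R2 ← R2 + 508/441·R5.
R3 ← R3 − 244/189·R5.
R4 ← R4 − 272/1323·R5.
Reading off the reduced rows gives x_1 = 4, x_2 = 0, x_3 = -3, x_4 = -2, x_5 = -3.

x_1 = 4, x_2 = 0, x_3 = -3, x_4 = -2, x_5 = -3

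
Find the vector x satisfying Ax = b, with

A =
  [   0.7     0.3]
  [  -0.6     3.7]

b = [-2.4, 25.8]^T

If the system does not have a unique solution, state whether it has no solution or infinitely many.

x_1 = -6, x_2 = 6

Row-reduce the augmented matrix:
R1 ← R1 / (7/10).
R2 ← R2 + 3/5·R1.
R2 ← R2 / (277/70).
R1 ← R1 − 3/7·R2.
Reading off the reduced rows gives x_1 = -6, x_2 = 6.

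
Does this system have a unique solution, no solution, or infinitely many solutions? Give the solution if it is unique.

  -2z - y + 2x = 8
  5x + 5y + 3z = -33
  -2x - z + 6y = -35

Row-reduce the augmented matrix:
R1 ← R1 / (2).
R2 ← R2 − 5·R1.
R3 ← R3 + 2·R1.
R2 ← R2 / (15/2).
R1 ← R1 + 1/2·R2.
R3 ← R3 − 5·R2.
R3 ← R3 / (-25/3).
R1 ← R1 + 7/15·R3.
R2 ← R2 − 16/15·R3.
Reading off the reduced rows gives x = 0, y = -6, z = -1.

x = 0, y = -6, z = -1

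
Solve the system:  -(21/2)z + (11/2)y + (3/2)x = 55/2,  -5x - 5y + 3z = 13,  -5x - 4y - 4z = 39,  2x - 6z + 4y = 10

no solution

Row-reduce:
R1 ← R1 / (3/2).
R2 ← R2 + 5·R1.
R3 ← R3 + 5·R1.
R4 ← R4 − 2·R1.
R2 ← R2 / (40/3).
R1 ← R1 − 11/3·R2.
R3 ← R3 − 43/3·R2.
R4 ← R4 + 10/3·R2.
R3 ← R3 / (-23/5).
R1 ← R1 − 9/5·R3.
R2 ← R2 + 12/5·R3.
Row 4 reduces to 0 = -1/2, a contradiction. The system is inconsistent.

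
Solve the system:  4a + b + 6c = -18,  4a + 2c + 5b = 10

Row-reduce:
R1 ← R1 / (4).
R2 ← R2 − 4·R1.
R2 ← R2 / (4).
R1 ← R1 − 1/4·R2.
Rank is 2 with 3 unknowns, leaving c free.

infinitely many solutions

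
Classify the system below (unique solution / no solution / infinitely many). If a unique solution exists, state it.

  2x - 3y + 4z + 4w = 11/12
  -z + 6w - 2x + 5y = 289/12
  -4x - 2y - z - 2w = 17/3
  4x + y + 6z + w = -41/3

Row-reduce the augmented matrix:
R1 ← R1 / (2).
R2 ← R2 + 2·R1.
R3 ← R3 + 4·R1.
R4 ← R4 − 4·R1.
R2 ← R2 / (2).
R1 ← R1 + 3/2·R2.
R3 ← R3 + 8·R2.
R4 ← R4 − 7·R2.
R3 ← R3 / (19).
R1 ← R1 − 17/4·R3.
R2 ← R2 − 3/2·R3.
R4 ← R4 + 25/2·R3.
R4 ← R4 / (-223/19).
R1 ← R1 + 15/19·R4.
R2 ← R2 − 26/19·R4.
R3 ← R3 − 46/19·R4.
Reading off the reduced rows gives x = -8/3, y = 1/4, z = -1, w = 11/4.

x = -8/3, y = 1/4, z = -1, w = 11/4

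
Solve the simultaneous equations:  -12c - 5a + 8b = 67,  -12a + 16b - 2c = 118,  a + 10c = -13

a = -3, b = 5, c = -1

Row-reduce the augmented matrix:
R1 ← R1 / (-5).
R2 ← R2 + 12·R1.
R3 ← R3 − 1·R1.
R2 ← R2 / (-16/5).
R1 ← R1 + 8/5·R2.
R3 ← R3 − 8/5·R2.
R3 ← R3 / (21).
R1 ← R1 + 11·R3.
R2 ← R2 + 67/8·R3.
Reading off the reduced rows gives a = -3, b = 5, c = -1.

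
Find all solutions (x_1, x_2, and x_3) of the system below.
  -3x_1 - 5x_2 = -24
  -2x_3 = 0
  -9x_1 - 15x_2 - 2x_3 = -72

Row-reduce:
R1 ← R1 / (-3).
R3 ← R3 + 9·R1.
R2 ← R2 / (-2).
R3 ← R3 + 2·R2.
Rank is 2 with 3 unknowns, leaving x_2 free.

infinitely many solutions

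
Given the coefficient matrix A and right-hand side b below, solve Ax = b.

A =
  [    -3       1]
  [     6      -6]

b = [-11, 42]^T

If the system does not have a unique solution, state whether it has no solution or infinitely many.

x_1 = 2, x_2 = -5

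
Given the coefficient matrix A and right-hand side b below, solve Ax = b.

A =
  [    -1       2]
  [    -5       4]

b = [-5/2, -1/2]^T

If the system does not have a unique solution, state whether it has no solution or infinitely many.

x_1 = -3/2, x_2 = -2

Row-reduce the augmented matrix:
R1 ← R1 / (-1).
R2 ← R2 + 5·R1.
R2 ← R2 / (-6).
R1 ← R1 + 2·R2.
Reading off the reduced rows gives x_1 = -3/2, x_2 = -2.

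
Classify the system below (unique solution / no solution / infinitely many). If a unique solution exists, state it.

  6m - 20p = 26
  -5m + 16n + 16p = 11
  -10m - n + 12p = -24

m = 1, n = 2, p = -1

Row-reduce the augmented matrix:
R1 ← R1 / (6).
R2 ← R2 + 5·R1.
R3 ← R3 + 10·R1.
R2 ← R2 / (16).
R3 ← R3 + 1·R2.
R3 ← R3 / (-171/8).
R1 ← R1 + 10/3·R3.
R2 ← R2 + 1/24·R3.
Reading off the reduced rows gives m = 1, n = 2, p = -1.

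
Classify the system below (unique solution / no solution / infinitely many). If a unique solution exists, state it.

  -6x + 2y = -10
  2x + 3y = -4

x = 1, y = -2

Row-reduce the augmented matrix:
R1 ← R1 / (-6).
R2 ← R2 − 2·R1.
R2 ← R2 / (11/3).
R1 ← R1 + 1/3·R2.
Reading off the reduced rows gives x = 1, y = -2.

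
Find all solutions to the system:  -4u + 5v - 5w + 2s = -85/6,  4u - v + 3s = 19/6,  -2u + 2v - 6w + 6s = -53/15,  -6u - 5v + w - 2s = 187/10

u = -4/3, v = -5/2, w = 11/5, s = 2

Row-reduce the augmented matrix:
R1 ← R1 / (-4).
R2 ← R2 − 4·R1.
R3 ← R3 + 2·R1.
R4 ← R4 + 6·R1.
R2 ← R2 / (4).
R1 ← R1 + 5/4·R2.
R3 ← R3 + 1/2·R2.
R4 ← R4 + 25/2·R2.
R3 ← R3 / (-33/8).
R1 ← R1 + 5/16·R3.
R2 ← R2 + 5/4·R3.
R4 ← R4 + 57/8·R3.
R4 ← R4 / (10/11).
R1 ← R1 − 7/11·R4.
R2 ← R2 + 5/11·R4.
R3 ← R3 + 15/11·R4.
Reading off the reduced rows gives u = -4/3, v = -5/2, w = 11/5, s = 2.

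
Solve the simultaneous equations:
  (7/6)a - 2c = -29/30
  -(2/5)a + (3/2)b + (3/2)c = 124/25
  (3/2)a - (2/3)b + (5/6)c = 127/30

Row-reduce the augmented matrix:
R1 ← R1 / (7/6).
R2 ← R2 + 2/5·R1.
R3 ← R3 − 3/2·R1.
R2 ← R2 / (3/2).
R3 ← R3 + 2/3·R2.
R3 ← R3 / (113/30).
R1 ← R1 + 12/7·R3.
R2 ← R2 − 19/35·R3.
Reading off the reduced rows gives a = 13/5, b = 2, c = 2.

a = 13/5, b = 2, c = 2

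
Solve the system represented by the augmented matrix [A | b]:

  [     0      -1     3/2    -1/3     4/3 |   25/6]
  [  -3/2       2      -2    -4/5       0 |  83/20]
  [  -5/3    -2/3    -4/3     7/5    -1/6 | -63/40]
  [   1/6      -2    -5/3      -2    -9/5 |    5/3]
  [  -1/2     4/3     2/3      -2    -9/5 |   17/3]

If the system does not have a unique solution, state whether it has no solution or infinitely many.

x_1 = -5/2, x_2 = 0, x_3 = 1, x_4 = -3, x_5 = 5/4

Row-reduce the augmented matrix:
Swap R1 and R2.
R1 ← R1 / (-3/2).
R3 ← R3 + 5/3·R1.
R4 ← R4 − 1/6·R1.
R5 ← R5 + 1/2·R1.
R2 ← R2 / (-1).
R1 ← R1 + 4/3·R2.
R3 ← R3 + 26/9·R2.
R4 ← R4 + 16/9·R2.
R5 ← R5 − 2/3·R2.
R3 ← R3 / (-31/9).
R1 ← R1 + 2/3·R3.
R2 ← R2 + 3/2·R3.
R4 ← R4 + 41/9·R3.
R5 ← R5 − 7/3·R3.
R4 ← R4 / (-8087/1395).
R1 ← R1 − 54/155·R4.
R2 ← R2 + 1007/930·R4.
R3 ← R3 + 439/465·R4.
R5 ← R5 − 23/93·R4.
R5 ← R5 / (-434819/121305).
R1 ← R1 + 37654/40435·R5.
R2 ← R2 − 16409/80870·R5.
R3 ← R3 − 39638/40435·R5.
R4 ← R4 + 3193/16174·R5.
Reading off the reduced rows gives x_1 = -5/2, x_2 = 0, x_3 = 1, x_4 = -3, x_5 = 5/4.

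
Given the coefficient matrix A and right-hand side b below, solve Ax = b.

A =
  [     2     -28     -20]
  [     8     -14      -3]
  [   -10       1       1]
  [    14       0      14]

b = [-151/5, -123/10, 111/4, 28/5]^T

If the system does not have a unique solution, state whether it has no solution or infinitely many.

Row-reduce the augmented matrix:
R1 ← R1 / (2).
R2 ← R2 − 8·R1.
R3 ← R3 + 10·R1.
R4 ← R4 − 14·R1.
R2 ← R2 / (98).
R1 ← R1 + 14·R2.
R3 ← R3 + 139·R2.
R4 ← R4 − 196·R2.
R3 ← R3 / (143/14).
R1 ← R1 − 1·R3.
R2 ← R2 − 11/14·R3.
R4 reduces to 0 = 0, so the extra equation is consistent.
Reading off the reduced rows gives x_1 = -13/5, x_2 = -5/4, x_3 = 3.

x_1 = -13/5, x_2 = -5/4, x_3 = 3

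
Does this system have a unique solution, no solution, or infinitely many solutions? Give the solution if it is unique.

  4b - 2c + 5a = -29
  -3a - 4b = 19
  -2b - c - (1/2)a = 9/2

infinitely many solutions

Row-reduce:
R1 ← R1 / (5).
R2 ← R2 + 3·R1.
R3 ← R3 + 1/2·R1.
R2 ← R2 / (-8/5).
R1 ← R1 − 4/5·R2.
R3 ← R3 + 8/5·R2.
Rank is 2 with 3 unknowns, leaving c free.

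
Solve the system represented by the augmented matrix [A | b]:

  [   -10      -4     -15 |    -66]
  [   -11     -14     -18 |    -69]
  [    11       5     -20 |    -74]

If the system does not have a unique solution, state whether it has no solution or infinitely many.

x_1 = 1, x_2 = -1, x_3 = 4

Row-reduce the augmented matrix:
R1 ← R1 / (-10).
R2 ← R2 + 11·R1.
R3 ← R3 − 11·R1.
R2 ← R2 / (-48/5).
R1 ← R1 − 2/5·R2.
R3 ← R3 − 3/5·R2.
R3 ← R3 / (-1171/32).
R1 ← R1 − 23/16·R3.
R2 ← R2 − 5/32·R3.
Reading off the reduced rows gives x_1 = 1, x_2 = -1, x_3 = 4.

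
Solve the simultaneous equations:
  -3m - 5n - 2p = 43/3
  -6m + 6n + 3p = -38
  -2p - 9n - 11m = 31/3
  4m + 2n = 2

m = 2, n = -3, p = -8/3

Row-reduce the augmented matrix:
R1 ← R1 / (-3).
R2 ← R2 + 6·R1.
R3 ← R3 + 11·R1.
R4 ← R4 − 4·R1.
R2 ← R2 / (16).
R1 ← R1 − 5/3·R2.
R3 ← R3 − 28/3·R2.
R4 ← R4 + 14/3·R2.
R3 ← R3 / (5/4).
R1 ← R1 + 1/16·R3.
R2 ← R2 − 7/16·R3.
R4 ← R4 + 5/8·R3.
R4 reduces to 0 = 0, so the extra equation is consistent.
Reading off the reduced rows gives m = 2, n = -3, p = -8/3.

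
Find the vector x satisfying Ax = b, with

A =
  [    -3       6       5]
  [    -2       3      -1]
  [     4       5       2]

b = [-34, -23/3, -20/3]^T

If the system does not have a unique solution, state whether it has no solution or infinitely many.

Row-reduce the augmented matrix:
R1 ← R1 / (-3).
R2 ← R2 + 2·R1.
R3 ← R3 − 4·R1.
R2 ← R2 / (-1).
R1 ← R1 + 2·R2.
R3 ← R3 − 13·R2.
R3 ← R3 / (-143/3).
R1 ← R1 − 7·R3.
R2 ← R2 − 13/3·R3.
Reading off the reduced rows gives x_1 = 7/3, x_2 = -2, x_3 = -3.

x_1 = 7/3, x_2 = -2, x_3 = -3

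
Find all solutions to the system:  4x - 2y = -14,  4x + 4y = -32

x = -5, y = -3

Row-reduce the augmented matrix:
R1 ← R1 / (4).
R2 ← R2 − 4·R1.
R2 ← R2 / (6).
R1 ← R1 + 1/2·R2.
Reading off the reduced rows gives x = -5, y = -3.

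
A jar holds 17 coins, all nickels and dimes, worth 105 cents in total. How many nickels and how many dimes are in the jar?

Let n = nickels, d = dimes.
  n + d = 17
  5n + 10d = 105
Row-reduce the augmented matrix:
R2 ← R2 − 5·R1.
R2 ← R2 / (5).
R1 ← R1 − 1·R2.
Reading off the reduced rows gives n = 13, d = 4.

nickels: 13, dimes: 4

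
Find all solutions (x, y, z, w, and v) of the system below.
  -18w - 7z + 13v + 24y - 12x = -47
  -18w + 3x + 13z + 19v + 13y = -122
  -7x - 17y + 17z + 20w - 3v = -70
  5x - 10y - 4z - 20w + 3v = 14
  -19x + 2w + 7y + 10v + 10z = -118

no solution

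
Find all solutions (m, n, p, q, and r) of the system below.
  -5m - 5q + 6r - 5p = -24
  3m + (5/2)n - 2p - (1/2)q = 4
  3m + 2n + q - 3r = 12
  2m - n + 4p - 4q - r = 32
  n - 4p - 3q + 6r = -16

Row-reduce:
R1 ← R1 / (-5).
R2 ← R2 − 3·R1.
R3 ← R3 − 3·R1.
R4 ← R4 − 2·R1.
R2 ← R2 / (5/2).
R3 ← R3 − 2·R2.
R4 ← R4 + 1·R2.
R5 ← R5 − 1·R2.
R1 ← R1 − 1·R3.
R2 ← R2 + 2·R3.
R5 ← R5 + 2·R3.
R4 ← R4 / (-37/5).
R1 ← R1 − 1/5·R4.
R2 ← R2 − 1/5·R4.
R3 ← R3 − 4/5·R4.
Rank is 4 with 5 unknowns, leaving r free.

infinitely many solutions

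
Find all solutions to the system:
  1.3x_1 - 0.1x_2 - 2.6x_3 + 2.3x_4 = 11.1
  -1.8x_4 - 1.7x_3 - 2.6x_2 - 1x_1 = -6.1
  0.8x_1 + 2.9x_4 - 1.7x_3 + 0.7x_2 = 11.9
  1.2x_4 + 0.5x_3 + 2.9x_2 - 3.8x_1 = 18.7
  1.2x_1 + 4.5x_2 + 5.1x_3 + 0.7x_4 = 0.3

Row-reduce the augmented matrix:
R1 ← R1 / (13/10).
R2 ← R2 + 1·R1.
R3 ← R3 − 4/5·R1.
R4 ← R4 + 19/5·R1.
R5 ← R5 − 6/5·R1.
R2 ← R2 / (-174/65).
R1 ← R1 + 1/13·R2.
R3 ← R3 − 99/130·R2.
R4 ← R4 − 339/130·R2.
R5 ← R5 − 597/130·R2.
R3 ← R3 / (-1337/1160).
R1 ← R1 + 659/348·R3.
R2 ← R2 − 481/348·R3.
R4 ← R4 + 12417/1160·R3.
R5 ← R5 − 1337/1160·R3.
R4 ← R4 / (-77727/13370).
R1 ← R1 + 2626/4011·R4.
R2 ← R2 − 7145/4011·R4.
R3 ← R3 + 1712/1337·R4.
R5 reduces to 0 = 0, so the extra equation is consistent.
Reading off the reduced rows gives x_1 = -1, x_2 = 6, x_3 = -5, x_4 = 0.

x_1 = -1, x_2 = 6, x_3 = -5, x_4 = 0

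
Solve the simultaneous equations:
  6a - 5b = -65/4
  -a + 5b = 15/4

a = -5/2, b = 1/4

Row-reduce the augmented matrix:
R1 ← R1 / (6).
R2 ← R2 + 1·R1.
R2 ← R2 / (25/6).
R1 ← R1 + 5/6·R2.
Reading off the reduced rows gives a = -5/2, b = 1/4.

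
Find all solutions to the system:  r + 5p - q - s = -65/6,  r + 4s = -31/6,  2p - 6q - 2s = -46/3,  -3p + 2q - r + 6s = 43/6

Row-reduce the augmented matrix:
R1 ← R1 / (5).
R3 ← R3 − 2·R1.
R4 ← R4 + 3·R1.
Swap R2 and R3.
R2 ← R2 / (-28/5).
R1 ← R1 + 1/5·R2.
R4 ← R4 − 7/5·R2.
R1 ← R1 − 3/14·R3.
R2 ← R2 − 1/14·R3.
R4 ← R4 + 1/2·R3.
R4 ← R4 / (7).
R1 ← R1 + 1·R4.
R3 ← R3 − 4·R4.
Reading off the reduced rows gives p = -4/3, q = 7/3, r = -5/2, s = -2/3.

p = -4/3, q = 7/3, r = -5/2, s = -2/3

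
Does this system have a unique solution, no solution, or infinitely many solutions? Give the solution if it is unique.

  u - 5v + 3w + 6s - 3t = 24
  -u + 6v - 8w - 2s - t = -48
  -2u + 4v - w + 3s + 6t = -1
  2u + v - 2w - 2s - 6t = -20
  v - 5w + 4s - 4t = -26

no solution

Row-reduce:
R2 ← R2 + 1·R1.
R3 ← R3 + 2·R1.
R4 ← R4 − 2·R1.
R1 ← R1 + 5·R2.
R3 ← R3 + 6·R2.
R4 ← R4 − 11·R2.
R5 ← R5 − 1·R2.
R3 ← R3 / (-25).
R1 ← R1 + 22·R3.
R2 ← R2 + 5·R3.
R4 ← R4 − 47·R3.
R4 ← R4 / (383/25).
R1 ← R1 + 208/25·R4.
R2 ← R2 + 19/5·R4.
R3 ← R3 + 39/25·R4.
Row 5 reduces to 0 = -2, a contradiction. The system is inconsistent.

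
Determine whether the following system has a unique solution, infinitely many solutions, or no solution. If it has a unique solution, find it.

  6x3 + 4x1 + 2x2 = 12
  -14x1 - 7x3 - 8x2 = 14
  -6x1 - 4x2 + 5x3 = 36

no solution

Row-reduce:
R1 ← R1 / (4).
R2 ← R2 + 14·R1.
R3 ← R3 + 6·R1.
R2 ← R2 / (-1).
R1 ← R1 − 1/2·R2.
R3 ← R3 + 1·R2.
Row 3 reduces to 0 = -2, a contradiction. The system is inconsistent.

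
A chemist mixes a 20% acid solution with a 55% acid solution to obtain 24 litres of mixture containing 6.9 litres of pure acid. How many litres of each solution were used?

Let a = litres of solution A, b = litres of solution B.
  a + b = 24
  (1/5)a + (11/20)b = 69/10
Row-reduce the augmented matrix:
R2 ← R2 − 1/5·R1.
R2 ← R2 / (7/20).
R1 ← R1 − 1·R2.
Reading off the reduced rows gives a = 18, b = 6.

litres of solution A: 18, litres of solution B: 6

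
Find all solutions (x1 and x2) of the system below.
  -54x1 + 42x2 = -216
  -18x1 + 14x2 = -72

Row-reduce:
R1 ← R1 / (-54).
R2 ← R2 + 18·R1.
Rank is 1 with 2 unknowns, leaving x2 free.

infinitely many solutions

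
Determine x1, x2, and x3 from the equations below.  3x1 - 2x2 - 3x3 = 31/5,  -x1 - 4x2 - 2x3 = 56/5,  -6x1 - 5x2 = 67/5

x1 = -2/5, x2 = -11/5, x3 = -1

Row-reduce the augmented matrix:
R1 ← R1 / (3).
R2 ← R2 + 1·R1.
R3 ← R3 + 6·R1.
R2 ← R2 / (-14/3).
R1 ← R1 + 2/3·R2.
R3 ← R3 + 9·R2.
R3 ← R3 / (-3/14).
R1 ← R1 + 4/7·R3.
R2 ← R2 − 9/14·R3.
Reading off the reduced rows gives x1 = -2/5, x2 = -11/5, x3 = -1.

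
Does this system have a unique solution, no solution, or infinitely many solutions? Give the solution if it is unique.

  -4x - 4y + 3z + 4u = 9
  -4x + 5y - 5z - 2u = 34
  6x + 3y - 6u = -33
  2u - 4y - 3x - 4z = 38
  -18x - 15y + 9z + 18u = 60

x = -4, y = -1, z = -5, u = 1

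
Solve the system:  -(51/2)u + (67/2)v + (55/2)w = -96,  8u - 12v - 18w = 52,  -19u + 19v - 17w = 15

Row-reduce:
R1 ← R1 / (-51/2).
R2 ← R2 − 8·R1.
R3 ← R3 + 19·R1.
R2 ← R2 / (-76/51).
R1 ← R1 + 67/51·R2.
R3 ← R3 + 304/51·R2.
Row 3 reduces to 0 = -1, a contradiction. The system is inconsistent.

no solution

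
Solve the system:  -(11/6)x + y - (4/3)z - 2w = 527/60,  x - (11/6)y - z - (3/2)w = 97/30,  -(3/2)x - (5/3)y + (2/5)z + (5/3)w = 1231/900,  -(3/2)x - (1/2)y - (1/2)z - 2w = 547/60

x = -5/2, y = -1, z = -2/5, w = -7/3

Row-reduce the augmented matrix:
R1 ← R1 / (-11/6).
R2 ← R2 − 1·R1.
R3 ← R3 + 3/2·R1.
R4 ← R4 + 3/2·R1.
R2 ← R2 / (-85/66).
R1 ← R1 + 6/11·R2.
R3 ← R3 + 82/33·R2.
R4 ← R4 + 29/22·R2.
R3 ← R3 / (82/17).
R1 ← R1 − 124/85·R3.
R2 ← R2 − 114/85·R3.
R4 ← R4 − 401/170·R3.
R4 ← R4 / (-21791/12300).
R1 ← R1 + 992/3075·R4.
R2 ← R2 + 304/1025·R4.
R3 ← R3 − 2117/1230·R4.
Reading off the reduced rows gives x = -5/2, y = -1, z = -2/5, w = -7/3.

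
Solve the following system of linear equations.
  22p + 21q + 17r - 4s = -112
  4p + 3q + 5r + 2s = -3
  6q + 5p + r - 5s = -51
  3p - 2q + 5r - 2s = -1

no solution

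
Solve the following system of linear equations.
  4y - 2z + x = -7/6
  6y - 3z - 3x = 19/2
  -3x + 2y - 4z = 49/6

Row-reduce the augmented matrix:
R2 ← R2 + 3·R1.
R3 ← R3 + 3·R1.
R2 ← R2 / (18).
R1 ← R1 − 4·R2.
R3 ← R3 − 14·R2.
R3 ← R3 / (-3).
R2 ← R2 + 1/2·R3.
Reading off the reduced rows gives x = -5/2, y = 1/3, z = 0.

x = -5/2, y = 1/3, z = 0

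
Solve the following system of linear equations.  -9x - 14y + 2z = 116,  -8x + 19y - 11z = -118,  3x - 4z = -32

x = -4, y = -5, z = 5

Row-reduce the augmented matrix:
R1 ← R1 / (-9).
R2 ← R2 + 8·R1.
R3 ← R3 − 3·R1.
R2 ← R2 / (283/9).
R1 ← R1 − 14/9·R2.
R3 ← R3 + 14/3·R2.
R3 ← R3 / (-1480/283).
R1 ← R1 − 116/283·R3.
R2 ← R2 + 115/283·R3.
Reading off the reduced rows gives x = -4, y = -5, z = 5.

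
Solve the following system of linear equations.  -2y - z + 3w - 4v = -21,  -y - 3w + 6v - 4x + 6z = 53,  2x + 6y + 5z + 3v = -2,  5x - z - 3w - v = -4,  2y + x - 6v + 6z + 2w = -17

x = -3, y = -2, z = 2, w = -5, v = 2

Row-reduce the augmented matrix:
Swap R1 and R2.
R1 ← R1 / (-4).
R3 ← R3 − 2·R1.
R4 ← R4 − 5·R1.
R5 ← R5 − 1·R1.
R2 ← R2 / (-2).
R1 ← R1 − 1/4·R2.
R3 ← R3 − 11/2·R2.
R4 ← R4 + 5/4·R2.
R5 ← R5 − 7/4·R2.
R3 ← R3 / (21/4).
R1 ← R1 + 13/8·R3.
R2 ← R2 − 1/2·R3.
R4 ← R4 − 57/8·R3.
R5 ← R5 − 53/8·R3.
R4 ← R4 / (-249/14).
R1 ← R1 − 45/14·R4.
R2 ← R2 + 15/7·R4.
R3 ← R3 − 9/7·R4.
R5 ← R5 + 65/14·R4.
R5 ← R5 / (-1447/249).
R1 ← R1 + 173/249·R5.
R2 ← R2 − 143/249·R5.
R3 ← R3 − 47/249·R5.
R4 ← R4 + 221/249·R5.
Reading off the reduced rows gives x = -3, y = -2, z = 2, w = -5, v = 2.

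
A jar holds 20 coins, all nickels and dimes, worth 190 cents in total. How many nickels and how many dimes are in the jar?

nickels: 2, dimes: 18

Let n = nickels, d = dimes.
  n + d = 20
  5n + 10d = 190
From equation 1: n = 20 − d.
Substitute into equation 2 and solve: d = 18.
Then n = 2.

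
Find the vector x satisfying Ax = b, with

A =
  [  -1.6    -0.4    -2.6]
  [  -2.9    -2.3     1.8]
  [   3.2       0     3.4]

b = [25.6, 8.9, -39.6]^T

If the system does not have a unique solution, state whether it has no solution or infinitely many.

Row-reduce the augmented matrix:
R1 ← R1 / (-8/5).
R2 ← R2 + 29/10·R1.
R3 ← R3 − 16/5·R1.
R2 ← R2 / (-63/40).
R1 ← R1 − 1/4·R2.
R3 ← R3 + 4/5·R2.
R3 ← R3 / (-1609/315).
R1 ← R1 − 335/126·R3.
R2 ← R2 + 521/126·R3.
Reading off the reduced rows gives x_1 = -6, x_2 = -1, x_3 = -6.

x_1 = -6, x_2 = -1, x_3 = -6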